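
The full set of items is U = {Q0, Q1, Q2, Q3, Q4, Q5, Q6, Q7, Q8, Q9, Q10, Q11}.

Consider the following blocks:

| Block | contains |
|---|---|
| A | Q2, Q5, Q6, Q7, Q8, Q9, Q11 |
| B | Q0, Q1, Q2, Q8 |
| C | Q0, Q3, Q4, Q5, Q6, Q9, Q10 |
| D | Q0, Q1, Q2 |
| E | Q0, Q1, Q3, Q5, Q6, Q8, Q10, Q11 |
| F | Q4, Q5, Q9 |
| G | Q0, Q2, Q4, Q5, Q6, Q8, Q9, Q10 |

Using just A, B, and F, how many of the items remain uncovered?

2

Union of A, B, F = {Q0, Q1, Q2, Q4, Q5, Q6, Q7, Q8, Q9, Q11}.
Not covered: Q3, Q10 — 2 items.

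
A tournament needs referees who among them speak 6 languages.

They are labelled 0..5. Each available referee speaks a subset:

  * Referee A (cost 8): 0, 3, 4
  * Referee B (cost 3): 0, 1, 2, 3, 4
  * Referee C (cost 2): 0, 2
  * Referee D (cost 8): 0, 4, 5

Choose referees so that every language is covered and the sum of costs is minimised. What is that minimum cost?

B, D together cover every language (B ∪ D = {0, 1, 2, 3, 4, 5}); total cost 3 + 8 = 11.
No covering selection has total cost below 11.

11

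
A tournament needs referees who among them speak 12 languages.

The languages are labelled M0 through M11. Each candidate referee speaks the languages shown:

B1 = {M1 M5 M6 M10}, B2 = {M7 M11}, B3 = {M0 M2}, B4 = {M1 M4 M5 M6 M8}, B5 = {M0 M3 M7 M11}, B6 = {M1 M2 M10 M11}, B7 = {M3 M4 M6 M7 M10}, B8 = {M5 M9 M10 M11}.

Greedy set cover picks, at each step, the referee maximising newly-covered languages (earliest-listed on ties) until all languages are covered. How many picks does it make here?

4

Greedy: pick B4 (covers 5 new) → pick B5 (covers 4 new) → pick B6 (covers 2 new) → pick B8 (covers 1 new). Total picks: 4.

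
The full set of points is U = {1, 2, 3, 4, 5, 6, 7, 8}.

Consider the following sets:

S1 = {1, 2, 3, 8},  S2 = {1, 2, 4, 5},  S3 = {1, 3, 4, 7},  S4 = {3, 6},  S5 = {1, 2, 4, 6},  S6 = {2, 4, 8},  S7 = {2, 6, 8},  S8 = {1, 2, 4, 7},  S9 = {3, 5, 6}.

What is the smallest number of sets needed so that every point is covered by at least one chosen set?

S6 and S8 and S9 together: S6 ∪ S8 ∪ S9 = {1, 2, 3, 4, 5, 6, 7, 8} — every point is covered.
No 2 of the 9 sets cover everything (all 36 combinations miss at least one point), so 3 is optimal.

3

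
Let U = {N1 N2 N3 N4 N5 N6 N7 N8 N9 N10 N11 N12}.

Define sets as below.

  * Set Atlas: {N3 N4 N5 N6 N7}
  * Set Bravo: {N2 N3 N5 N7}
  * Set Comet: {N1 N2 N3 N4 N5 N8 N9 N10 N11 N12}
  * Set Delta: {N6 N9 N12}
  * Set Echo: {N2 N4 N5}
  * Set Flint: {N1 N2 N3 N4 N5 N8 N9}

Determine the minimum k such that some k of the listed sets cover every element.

2

Atlas and Comet cover everything between them: the union {N1, N2, N3, N4, N5, N6, N7, N8, N9, N10, N11, N12} is all of U.
No single set has all 12 elements (the largest, Comet, has 10), so 2 is optimal.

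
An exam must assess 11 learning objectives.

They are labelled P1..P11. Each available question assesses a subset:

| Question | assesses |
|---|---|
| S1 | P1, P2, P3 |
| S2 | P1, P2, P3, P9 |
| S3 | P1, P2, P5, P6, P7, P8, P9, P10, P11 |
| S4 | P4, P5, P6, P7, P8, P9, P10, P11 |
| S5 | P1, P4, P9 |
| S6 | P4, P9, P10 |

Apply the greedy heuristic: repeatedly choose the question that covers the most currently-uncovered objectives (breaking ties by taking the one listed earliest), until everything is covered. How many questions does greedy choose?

Greedy: pick S3 (covers 9 new) → pick S1 (covers 1 new) → pick S4 (covers 1 new). Total picks: 3.
(The true minimum cover uses only 2 questions, so greedy is not optimal here.)

3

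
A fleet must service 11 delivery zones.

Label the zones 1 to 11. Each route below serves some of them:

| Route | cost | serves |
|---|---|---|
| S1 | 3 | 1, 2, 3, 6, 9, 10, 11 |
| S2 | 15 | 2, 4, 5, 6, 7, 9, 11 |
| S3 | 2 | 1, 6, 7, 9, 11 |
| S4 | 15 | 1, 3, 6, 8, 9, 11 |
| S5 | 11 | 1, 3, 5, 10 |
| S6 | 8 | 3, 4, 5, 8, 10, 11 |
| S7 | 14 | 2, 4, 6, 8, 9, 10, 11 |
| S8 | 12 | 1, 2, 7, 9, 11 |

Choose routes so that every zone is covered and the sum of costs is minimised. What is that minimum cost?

S1, S3, S6 together cover every zone (S1 ∪ S3 ∪ S6 = {1, 2, 3, 4, 5, 6, 7, 8, 9, 10, 11}); total cost 3 + 2 + 8 = 13.
No covering selection has total cost below 13.

13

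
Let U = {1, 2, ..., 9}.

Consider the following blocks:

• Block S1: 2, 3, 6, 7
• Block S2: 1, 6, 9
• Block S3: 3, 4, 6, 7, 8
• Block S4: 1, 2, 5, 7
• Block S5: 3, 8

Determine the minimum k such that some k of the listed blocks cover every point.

Take {S2, S3, S4}. Their union is {1, 2, 3, 4, 5, 6, 7, 8, 9}, which is all 9 points.
Only S3 contains 4, so S3 is forced; the remaining 4 points need at least 2 more blocks (each remaining block adds at most 3) — so at least 3 blocks are needed, and 3 is optimal.

3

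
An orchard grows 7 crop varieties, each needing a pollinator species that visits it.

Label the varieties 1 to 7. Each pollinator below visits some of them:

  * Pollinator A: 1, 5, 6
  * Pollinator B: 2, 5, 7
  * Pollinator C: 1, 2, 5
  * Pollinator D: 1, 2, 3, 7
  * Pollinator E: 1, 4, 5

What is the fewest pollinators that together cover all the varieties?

A and D and E together: A ∪ D ∪ E = {1, 2, 3, 4, 5, 6, 7} — every variety is covered.
Only D contains 3, so D is forced; the remaining 3 varieties need at least 2 more pollinators (each remaining pollinator adds at most 2) — so at least 3 pollinators are needed, and 3 is optimal.

3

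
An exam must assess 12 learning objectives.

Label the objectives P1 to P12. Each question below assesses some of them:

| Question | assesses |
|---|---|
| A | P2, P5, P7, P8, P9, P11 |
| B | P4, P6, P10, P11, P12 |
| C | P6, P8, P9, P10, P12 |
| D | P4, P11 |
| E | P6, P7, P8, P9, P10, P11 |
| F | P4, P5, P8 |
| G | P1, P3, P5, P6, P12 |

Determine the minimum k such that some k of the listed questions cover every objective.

Take {A, B, G}. Their union is {P1, P2, P3, P4, P5, P6, P7, P8, P9, P10, P11, P12}, which is all 12 objectives.
Only G contains P1, so G is forced; the remaining 7 objectives need at least 2 more questions (each remaining question adds at most 5) — so at least 3 questions are needed, and 3 is optimal.

3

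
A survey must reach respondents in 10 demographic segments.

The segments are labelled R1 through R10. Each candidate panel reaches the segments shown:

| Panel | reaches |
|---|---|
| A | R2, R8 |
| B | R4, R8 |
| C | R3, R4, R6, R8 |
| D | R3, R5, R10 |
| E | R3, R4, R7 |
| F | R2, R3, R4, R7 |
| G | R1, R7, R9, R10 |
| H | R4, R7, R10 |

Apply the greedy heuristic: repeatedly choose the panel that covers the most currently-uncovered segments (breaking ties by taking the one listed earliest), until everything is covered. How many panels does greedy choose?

Greedy: pick C (covers 4 new) → pick G (covers 4 new) → pick A (covers 1 new) → pick D (covers 1 new). Total picks: 4.

4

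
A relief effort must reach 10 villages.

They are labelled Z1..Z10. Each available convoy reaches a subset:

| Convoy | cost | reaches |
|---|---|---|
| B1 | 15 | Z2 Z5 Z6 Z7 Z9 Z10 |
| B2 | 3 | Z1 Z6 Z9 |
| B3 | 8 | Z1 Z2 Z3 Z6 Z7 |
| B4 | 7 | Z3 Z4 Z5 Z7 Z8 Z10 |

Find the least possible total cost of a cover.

18

B2, B3, B4 together cover every village (B2 ∪ B3 ∪ B4 = {Z1, Z2, Z3, Z4, Z5, Z6, Z7, Z8, Z9, Z10}); total cost 3 + 8 + 7 = 18.
No covering selection has total cost below 18.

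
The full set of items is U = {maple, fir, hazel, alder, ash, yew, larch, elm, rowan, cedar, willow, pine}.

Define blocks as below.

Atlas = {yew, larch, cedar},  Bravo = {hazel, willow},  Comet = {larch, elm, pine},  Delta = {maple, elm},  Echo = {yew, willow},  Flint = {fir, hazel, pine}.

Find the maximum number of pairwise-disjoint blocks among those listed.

Delta, Echo, Flint are pairwise disjoint (Delta={maple,elm}; Echo={yew,willow}; Flint={fir,hazel,pine}).
Every remaining block overlaps one of these, and no 4 of the listed blocks are pairwise disjoint, so 3 is the maximum.

3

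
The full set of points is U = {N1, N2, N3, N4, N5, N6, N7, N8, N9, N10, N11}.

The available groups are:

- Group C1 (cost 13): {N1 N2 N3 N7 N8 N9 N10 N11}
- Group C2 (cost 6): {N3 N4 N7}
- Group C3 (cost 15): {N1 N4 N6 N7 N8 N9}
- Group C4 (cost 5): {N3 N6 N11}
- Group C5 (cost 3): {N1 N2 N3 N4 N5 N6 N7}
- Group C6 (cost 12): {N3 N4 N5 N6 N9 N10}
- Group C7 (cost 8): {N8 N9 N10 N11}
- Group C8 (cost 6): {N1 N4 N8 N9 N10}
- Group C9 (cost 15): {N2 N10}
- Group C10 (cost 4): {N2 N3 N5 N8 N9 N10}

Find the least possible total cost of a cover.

11

C5, C7 together cover every point (C5 ∪ C7 = {N1, N2, N3, N4, N5, N6, N7, N8, N9, N10, N11}); total cost 3 + 8 = 11.
The greedy pick C5, C10, C4 costs 12; no covering selection beats 11.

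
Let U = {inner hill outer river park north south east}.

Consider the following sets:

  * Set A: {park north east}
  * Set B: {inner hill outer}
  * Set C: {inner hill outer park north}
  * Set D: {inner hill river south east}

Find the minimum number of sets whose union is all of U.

C and D together: C ∪ D = {inner, hill, outer, river, park, north, south, east} — every point is covered.
No single set has all 8 points (the largest, C, has 5), so 2 is optimal.

2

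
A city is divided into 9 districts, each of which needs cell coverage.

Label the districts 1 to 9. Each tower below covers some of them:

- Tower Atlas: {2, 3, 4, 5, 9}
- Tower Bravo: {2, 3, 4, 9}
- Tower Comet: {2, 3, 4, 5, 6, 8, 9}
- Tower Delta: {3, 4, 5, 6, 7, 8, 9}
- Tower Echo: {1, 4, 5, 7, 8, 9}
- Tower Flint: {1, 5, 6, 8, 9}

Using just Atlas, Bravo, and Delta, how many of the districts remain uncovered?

Union of Atlas, Bravo, Delta = {2, 3, 4, 5, 6, 7, 8, 9}.
Not covered: 1 — 1 district.

1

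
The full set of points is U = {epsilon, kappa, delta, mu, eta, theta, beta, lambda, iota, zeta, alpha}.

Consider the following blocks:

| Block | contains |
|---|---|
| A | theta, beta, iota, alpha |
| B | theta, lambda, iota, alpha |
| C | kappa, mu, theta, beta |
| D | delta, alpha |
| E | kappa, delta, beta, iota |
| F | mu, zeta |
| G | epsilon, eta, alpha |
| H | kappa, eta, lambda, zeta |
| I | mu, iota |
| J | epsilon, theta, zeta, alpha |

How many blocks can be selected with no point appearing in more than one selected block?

E, F, G are pairwise disjoint (E={kappa,delta,beta,iota}; F={mu,zeta}; G={epsilon,eta,alpha}).
Every remaining block overlaps one of these, and no 4 of the listed blocks are pairwise disjoint, so 3 is the maximum.

3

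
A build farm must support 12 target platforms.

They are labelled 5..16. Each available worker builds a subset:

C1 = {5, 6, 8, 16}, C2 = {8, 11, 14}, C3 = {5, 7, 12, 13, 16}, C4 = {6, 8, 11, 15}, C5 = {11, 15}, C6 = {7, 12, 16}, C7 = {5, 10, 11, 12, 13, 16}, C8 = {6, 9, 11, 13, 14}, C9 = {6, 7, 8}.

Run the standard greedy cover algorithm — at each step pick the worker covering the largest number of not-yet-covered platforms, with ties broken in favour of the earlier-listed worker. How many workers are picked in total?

4

Greedy: pick C7 (covers 6 new) → pick C4 (covers 3 new) → pick C8 (covers 2 new) → pick C3 (covers 1 new). Total picks: 4.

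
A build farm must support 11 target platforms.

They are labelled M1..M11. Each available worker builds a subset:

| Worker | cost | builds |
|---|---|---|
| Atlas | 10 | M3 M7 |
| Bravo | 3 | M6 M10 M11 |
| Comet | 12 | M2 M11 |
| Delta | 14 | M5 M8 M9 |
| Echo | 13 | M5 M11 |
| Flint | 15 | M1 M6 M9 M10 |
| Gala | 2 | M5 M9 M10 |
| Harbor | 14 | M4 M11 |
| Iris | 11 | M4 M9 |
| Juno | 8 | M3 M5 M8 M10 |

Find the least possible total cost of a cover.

Atlas, Comet, Flint, Iris, Juno together cover every platform (Atlas ∪ Comet ∪ Flint ∪ Iris ∪ Juno = {M1, M2, M3, M4, M5, M6, M7, M8, M9, M10, M11}); total cost 10 + 12 + 15 + 11 + 8 = 56.
The greedy pick Gala, Bravo, Juno, Atlas, Iris, Comet, Flint costs 61; no covering selection beats 56.

56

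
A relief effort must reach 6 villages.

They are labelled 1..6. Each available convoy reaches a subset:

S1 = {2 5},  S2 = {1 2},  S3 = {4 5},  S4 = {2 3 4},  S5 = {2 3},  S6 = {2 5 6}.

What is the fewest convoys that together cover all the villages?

S2 and S4 and S6 together: S2 ∪ S4 ∪ S6 = {1, 2, 3, 4, 5, 6} — every village is covered.
Only S2 contains 1, so S2 is forced; the remaining 4 villages need at least 2 more convoys (each remaining convoy adds at most 2) — so at least 3 convoys are needed, and 3 is optimal.

3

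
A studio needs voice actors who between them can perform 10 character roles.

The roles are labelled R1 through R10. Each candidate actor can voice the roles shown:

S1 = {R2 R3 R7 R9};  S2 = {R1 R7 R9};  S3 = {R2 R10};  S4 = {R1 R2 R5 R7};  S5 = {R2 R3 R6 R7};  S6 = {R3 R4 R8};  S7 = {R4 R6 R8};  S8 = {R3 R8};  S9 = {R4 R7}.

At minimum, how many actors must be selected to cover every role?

S1 and S3 and S4 and S7 together: S1 ∪ S3 ∪ S4 ∪ S7 = {R1, R2, R3, R4, R5, R6, R7, R8, R9, R10} — every role is covered.
Only S3 contains R10, so S3 is forced; the remaining 8 roles need at least 3 more actors (each remaining actor adds at most 3) — so at least 4 actors are needed, and 4 is optimal.

4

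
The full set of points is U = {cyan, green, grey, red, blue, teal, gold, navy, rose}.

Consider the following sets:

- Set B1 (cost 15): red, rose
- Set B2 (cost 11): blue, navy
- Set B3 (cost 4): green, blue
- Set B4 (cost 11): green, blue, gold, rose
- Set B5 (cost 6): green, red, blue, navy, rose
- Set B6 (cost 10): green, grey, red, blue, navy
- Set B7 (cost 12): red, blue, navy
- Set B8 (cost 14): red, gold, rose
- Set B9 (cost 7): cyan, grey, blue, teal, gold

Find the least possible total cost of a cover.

B5, B9 together cover every point (B5 ∪ B9 = {cyan, green, grey, red, blue, teal, gold, navy, rose}); total cost 6 + 7 = 13.
No covering selection has total cost below 13.

13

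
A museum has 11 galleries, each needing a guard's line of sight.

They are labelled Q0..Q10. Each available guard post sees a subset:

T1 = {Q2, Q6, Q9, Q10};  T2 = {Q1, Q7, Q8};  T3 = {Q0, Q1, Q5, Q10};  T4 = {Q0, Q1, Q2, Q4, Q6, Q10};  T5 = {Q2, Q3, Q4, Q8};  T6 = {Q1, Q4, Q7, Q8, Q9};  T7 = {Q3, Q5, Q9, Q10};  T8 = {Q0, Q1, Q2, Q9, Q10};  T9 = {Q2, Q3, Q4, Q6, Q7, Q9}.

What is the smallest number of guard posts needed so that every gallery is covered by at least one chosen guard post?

Take {T3, T6, T9}. Their union is {Q0, Q1, Q2, Q3, Q4, Q5, Q6, Q7, Q8, Q9, Q10}, which is all 11 galleries.
No 2 of the 9 guard posts cover everything (all 36 combinations miss at least one gallery), so 3 is optimal.

3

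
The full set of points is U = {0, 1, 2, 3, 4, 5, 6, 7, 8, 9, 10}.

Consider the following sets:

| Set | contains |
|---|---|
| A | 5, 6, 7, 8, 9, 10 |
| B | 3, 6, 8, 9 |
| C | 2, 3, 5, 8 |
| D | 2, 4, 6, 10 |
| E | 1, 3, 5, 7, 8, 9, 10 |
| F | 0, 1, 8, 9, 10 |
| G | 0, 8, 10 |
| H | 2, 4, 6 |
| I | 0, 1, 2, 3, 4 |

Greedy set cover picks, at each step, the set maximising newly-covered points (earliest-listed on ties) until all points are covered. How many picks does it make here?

3

Greedy: pick E (covers 7 new) → pick D (covers 3 new) → pick F (covers 1 new). Total picks: 3.
(The true minimum cover uses only 2 sets, so greedy is not optimal here.)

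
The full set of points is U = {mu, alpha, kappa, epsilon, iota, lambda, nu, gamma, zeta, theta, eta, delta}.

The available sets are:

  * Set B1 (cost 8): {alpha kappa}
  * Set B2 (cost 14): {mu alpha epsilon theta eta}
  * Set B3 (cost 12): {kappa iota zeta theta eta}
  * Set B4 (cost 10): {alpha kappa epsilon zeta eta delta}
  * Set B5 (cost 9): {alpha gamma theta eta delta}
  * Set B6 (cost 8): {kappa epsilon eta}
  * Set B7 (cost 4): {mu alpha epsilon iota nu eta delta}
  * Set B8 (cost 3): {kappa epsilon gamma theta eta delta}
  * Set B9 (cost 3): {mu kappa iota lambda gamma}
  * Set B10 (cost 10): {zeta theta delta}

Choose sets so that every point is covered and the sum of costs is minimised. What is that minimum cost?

17

B7, B9, B10 together cover every point (B7 ∪ B9 ∪ B10 = {mu, alpha, kappa, epsilon, iota, lambda, nu, gamma, zeta, theta, eta, delta}); total cost 4 + 3 + 10 = 17.
The greedy pick B8, B7, B9, B4 costs 20; no covering selection beats 17.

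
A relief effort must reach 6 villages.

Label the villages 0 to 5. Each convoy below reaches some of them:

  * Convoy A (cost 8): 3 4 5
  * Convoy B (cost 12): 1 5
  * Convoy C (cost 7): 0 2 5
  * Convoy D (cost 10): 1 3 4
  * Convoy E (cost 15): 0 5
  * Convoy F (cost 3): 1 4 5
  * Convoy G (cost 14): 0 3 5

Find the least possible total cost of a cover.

17

C, D together cover every village (C ∪ D = {0, 1, 2, 3, 4, 5}); total cost 7 + 10 = 17.
The greedy pick F, C, A costs 18; no covering selection beats 17.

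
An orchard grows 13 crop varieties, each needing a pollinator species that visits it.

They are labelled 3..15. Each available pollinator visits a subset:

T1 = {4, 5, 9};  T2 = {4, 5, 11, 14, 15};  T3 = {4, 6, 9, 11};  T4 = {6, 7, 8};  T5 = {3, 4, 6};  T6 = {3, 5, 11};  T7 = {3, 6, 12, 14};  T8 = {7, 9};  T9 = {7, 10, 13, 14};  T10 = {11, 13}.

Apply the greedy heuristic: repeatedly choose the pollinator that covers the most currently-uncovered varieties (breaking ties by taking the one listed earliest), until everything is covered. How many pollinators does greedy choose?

5

Greedy: pick T2 (covers 5 new) → pick T4 (covers 3 new) → pick T7 (covers 2 new) → pick T9 (covers 2 new) → pick T1 (covers 1 new). Total picks: 5.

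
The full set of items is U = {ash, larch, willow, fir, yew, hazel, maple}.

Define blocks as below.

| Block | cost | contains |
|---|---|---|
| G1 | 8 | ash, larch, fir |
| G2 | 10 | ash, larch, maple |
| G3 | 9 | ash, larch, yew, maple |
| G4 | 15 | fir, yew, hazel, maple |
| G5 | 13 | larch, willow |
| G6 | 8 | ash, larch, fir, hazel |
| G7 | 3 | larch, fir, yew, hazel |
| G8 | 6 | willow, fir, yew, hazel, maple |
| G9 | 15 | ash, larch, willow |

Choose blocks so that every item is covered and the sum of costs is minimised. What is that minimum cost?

14

G1, G8 together cover every item (G1 ∪ G8 = {ash, larch, willow, fir, yew, hazel, maple}); total cost 8 + 6 = 14.
The greedy pick G7, G8, G1 costs 17; no covering selection beats 14.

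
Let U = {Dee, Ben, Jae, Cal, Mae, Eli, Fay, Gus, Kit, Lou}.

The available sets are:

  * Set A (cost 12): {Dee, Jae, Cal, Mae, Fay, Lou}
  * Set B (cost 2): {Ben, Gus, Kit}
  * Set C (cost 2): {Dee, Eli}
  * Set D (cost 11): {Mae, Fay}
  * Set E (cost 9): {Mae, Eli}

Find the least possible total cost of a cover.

A, B, C together cover every element (A ∪ B ∪ C = {Dee, Ben, Jae, Cal, Mae, Eli, Fay, Gus, Kit, Lou}); total cost 12 + 2 + 2 = 16.
No covering selection has total cost below 16.

16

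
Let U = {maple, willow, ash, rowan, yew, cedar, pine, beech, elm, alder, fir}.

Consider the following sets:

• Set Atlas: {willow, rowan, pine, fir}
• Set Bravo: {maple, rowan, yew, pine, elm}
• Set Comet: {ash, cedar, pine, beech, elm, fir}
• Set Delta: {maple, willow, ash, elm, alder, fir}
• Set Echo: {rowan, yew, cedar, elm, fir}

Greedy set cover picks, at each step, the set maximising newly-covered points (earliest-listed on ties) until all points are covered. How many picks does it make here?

Greedy: pick Comet (covers 6 new) → pick Bravo (covers 3 new) → pick Delta (covers 2 new). Total picks: 3.

3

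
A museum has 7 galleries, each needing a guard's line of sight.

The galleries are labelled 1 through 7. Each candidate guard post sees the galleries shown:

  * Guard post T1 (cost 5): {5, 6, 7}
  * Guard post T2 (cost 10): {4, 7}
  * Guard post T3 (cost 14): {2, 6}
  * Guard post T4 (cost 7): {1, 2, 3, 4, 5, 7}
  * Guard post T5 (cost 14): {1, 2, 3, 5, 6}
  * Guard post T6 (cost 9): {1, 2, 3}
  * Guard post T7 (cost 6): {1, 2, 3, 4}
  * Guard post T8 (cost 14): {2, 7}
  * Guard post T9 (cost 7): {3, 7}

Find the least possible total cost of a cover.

11

T1, T7 together cover every gallery (T1 ∪ T7 = {1, 2, 3, 4, 5, 6, 7}); total cost 5 + 6 = 11.
The greedy pick T4, T1 costs 12; no covering selection beats 11.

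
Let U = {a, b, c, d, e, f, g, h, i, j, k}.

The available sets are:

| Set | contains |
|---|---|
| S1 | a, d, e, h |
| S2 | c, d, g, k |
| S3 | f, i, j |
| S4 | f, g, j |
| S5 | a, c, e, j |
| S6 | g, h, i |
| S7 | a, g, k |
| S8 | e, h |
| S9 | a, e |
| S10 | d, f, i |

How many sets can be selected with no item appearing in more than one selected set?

3

S2, S3, S9 are pairwise disjoint (S2={c,d,g,k}; S3={f,i,j}; S9={a,e}).
Every remaining set overlaps one of these, and no 4 of the listed sets are pairwise disjoint, so 3 is the maximum.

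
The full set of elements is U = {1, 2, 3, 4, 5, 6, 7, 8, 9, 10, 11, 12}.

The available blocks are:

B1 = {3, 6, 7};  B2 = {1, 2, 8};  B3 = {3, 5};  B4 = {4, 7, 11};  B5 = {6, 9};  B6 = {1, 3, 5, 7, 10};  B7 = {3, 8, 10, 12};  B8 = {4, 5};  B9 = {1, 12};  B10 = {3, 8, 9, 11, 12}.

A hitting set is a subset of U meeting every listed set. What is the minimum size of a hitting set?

H = {1, 3, 4, 6} meets every block (each contains at least one member of H), and |H| = 4.
The blocks B3, B4, B5, B9 are pairwise disjoint, so any hitting set needs a separate element for each — at least 4. Hence 4 is optimal.

4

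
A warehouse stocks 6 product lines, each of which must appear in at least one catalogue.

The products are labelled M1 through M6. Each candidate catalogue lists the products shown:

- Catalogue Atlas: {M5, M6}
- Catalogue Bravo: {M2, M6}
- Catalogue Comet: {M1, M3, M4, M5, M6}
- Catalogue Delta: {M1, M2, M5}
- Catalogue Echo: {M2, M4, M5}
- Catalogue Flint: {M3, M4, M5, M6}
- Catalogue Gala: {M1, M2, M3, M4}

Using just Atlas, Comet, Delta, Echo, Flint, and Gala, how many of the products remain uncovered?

0

Union of Atlas, Comet, Delta, Echo, Flint, Gala = {M1, M2, M3, M4, M5, M6} — that's every product, so 0 are uncovered.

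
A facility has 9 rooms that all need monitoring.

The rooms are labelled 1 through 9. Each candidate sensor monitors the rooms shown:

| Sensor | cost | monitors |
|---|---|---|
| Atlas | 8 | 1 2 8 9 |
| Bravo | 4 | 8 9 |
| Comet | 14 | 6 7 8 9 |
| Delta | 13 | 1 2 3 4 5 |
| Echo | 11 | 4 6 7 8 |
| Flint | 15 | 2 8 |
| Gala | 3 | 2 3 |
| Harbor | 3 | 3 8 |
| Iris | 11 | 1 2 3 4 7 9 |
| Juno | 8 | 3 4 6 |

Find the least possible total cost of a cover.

27

Comet, Delta together cover every room (Comet ∪ Delta = {1, 2, 3, 4, 5, 6, 7, 8, 9}); total cost 14 + 13 = 27.
The greedy pick Gala, Bravo, Echo, Delta costs 31; no covering selection beats 27.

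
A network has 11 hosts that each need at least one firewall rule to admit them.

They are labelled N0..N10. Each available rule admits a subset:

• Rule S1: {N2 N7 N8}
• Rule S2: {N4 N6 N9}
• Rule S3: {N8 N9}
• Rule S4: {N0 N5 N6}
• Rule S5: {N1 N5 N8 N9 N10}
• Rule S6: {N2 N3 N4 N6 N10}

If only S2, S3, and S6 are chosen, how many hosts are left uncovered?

Union of S2, S3, S6 = {N2, N3, N4, N6, N8, N9, N10}.
Not covered: N0, N1, N5, N7 — 4 hosts.

4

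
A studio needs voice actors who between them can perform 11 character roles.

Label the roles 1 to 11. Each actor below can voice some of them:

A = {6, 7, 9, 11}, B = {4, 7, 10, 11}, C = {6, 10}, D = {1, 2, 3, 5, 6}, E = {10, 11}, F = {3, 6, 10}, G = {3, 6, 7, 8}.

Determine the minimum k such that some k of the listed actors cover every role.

Take {A, B, D, G}. Their union is {1, 2, 3, 4, 5, 6, 7, 8, 9, 10, 11}, which is all 11 roles.
Only G contains 8, so G is forced; the remaining 7 roles need at least 3 more actors (each remaining actor adds at most 3) — so at least 4 actors are needed, and 4 is optimal.

4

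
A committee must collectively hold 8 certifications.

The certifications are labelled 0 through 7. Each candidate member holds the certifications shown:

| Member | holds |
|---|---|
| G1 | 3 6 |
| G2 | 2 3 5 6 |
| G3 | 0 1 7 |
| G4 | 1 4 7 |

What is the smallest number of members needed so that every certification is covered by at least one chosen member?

3

G2 and G3 and G4 together: G2 ∪ G3 ∪ G4 = {0, 1, 2, 3, 4, 5, 6, 7} — every certification is covered.
Only G3 contains 0, so G3 is forced; the remaining 5 certifications need at least 2 more members (each remaining member adds at most 4) — so at least 3 members are needed, and 3 is optimal.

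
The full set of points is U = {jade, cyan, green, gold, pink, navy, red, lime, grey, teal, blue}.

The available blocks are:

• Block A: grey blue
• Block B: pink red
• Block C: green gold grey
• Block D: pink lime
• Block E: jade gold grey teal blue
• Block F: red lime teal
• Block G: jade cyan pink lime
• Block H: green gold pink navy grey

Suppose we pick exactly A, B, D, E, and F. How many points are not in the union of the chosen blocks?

3

Union of A, B, D, E, F = {jade, gold, pink, red, lime, grey, teal, blue}.
Not covered: cyan, green, navy — 3 points.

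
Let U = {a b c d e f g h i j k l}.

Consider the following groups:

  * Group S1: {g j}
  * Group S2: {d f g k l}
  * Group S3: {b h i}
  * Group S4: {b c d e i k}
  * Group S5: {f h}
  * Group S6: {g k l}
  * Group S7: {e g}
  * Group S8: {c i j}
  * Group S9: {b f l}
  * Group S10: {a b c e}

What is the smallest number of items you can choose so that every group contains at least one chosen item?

The 4 items {e, h, j, l} hit every group.
No choice of 3 items meets every group, so 4 is the minimum.

4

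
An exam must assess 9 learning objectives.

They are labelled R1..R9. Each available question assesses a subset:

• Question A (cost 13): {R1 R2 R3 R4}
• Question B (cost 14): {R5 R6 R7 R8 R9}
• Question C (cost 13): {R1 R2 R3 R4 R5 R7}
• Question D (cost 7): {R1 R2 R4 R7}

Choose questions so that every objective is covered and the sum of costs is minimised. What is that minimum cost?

27

A, B together cover every objective (A ∪ B = {R1, R2, R3, R4, R5, R6, R7, R8, R9}); total cost 13 + 14 = 27.
The greedy pick D, B, A costs 34; no covering selection beats 27.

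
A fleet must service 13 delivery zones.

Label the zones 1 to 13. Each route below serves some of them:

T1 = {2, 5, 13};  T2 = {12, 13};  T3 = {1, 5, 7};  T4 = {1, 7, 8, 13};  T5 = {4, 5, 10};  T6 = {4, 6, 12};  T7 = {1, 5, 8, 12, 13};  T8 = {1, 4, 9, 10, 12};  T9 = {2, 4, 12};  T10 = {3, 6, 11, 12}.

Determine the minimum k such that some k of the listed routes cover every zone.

T1 and T4 and T8 and T10 together: T1 ∪ T4 ∪ T8 ∪ T10 = {1, 2, 3, 4, 5, 6, 7, 8, 9, 10, 11, 12, 13} — every zone is covered.
Only T10 contains 3, so T10 is forced; the remaining 9 zones need at least 3 more routes (each remaining route adds at most 4) — so at least 4 routes are needed, and 4 is optimal.

4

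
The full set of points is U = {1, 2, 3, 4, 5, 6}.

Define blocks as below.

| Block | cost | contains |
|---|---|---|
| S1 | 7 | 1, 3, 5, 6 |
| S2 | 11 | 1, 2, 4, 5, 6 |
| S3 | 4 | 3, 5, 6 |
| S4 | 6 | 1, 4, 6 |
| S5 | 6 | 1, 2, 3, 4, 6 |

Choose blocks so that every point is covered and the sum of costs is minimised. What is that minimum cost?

10

S3, S5 together cover every point (S3 ∪ S5 = {1, 2, 3, 4, 5, 6}); total cost 4 + 6 = 10.
No covering selection has total cost below 10.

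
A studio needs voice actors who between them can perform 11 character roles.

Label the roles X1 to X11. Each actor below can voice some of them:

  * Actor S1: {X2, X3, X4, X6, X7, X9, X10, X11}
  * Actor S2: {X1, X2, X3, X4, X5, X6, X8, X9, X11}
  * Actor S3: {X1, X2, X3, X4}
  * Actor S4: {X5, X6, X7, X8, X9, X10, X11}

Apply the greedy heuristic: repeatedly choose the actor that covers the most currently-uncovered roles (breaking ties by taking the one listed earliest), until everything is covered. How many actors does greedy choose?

2

Greedy: pick S2 (covers 9 new) → pick S1 (covers 2 new). Total picks: 2.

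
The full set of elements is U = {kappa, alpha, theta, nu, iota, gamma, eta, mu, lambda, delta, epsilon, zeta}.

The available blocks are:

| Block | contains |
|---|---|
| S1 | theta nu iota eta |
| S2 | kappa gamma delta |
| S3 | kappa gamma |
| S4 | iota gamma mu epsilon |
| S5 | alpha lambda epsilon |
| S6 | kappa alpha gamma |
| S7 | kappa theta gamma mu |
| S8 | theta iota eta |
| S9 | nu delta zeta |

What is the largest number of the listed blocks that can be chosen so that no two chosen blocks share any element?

S3, S5, S8, S9 are pairwise disjoint (S3={kappa,gamma}; S5={alpha,lambda,epsilon}; S8={theta,iota,eta}; S9={nu,delta,zeta}).
Every remaining block overlaps one of these, and no 5 of the listed blocks are pairwise disjoint, so 4 is the maximum.

4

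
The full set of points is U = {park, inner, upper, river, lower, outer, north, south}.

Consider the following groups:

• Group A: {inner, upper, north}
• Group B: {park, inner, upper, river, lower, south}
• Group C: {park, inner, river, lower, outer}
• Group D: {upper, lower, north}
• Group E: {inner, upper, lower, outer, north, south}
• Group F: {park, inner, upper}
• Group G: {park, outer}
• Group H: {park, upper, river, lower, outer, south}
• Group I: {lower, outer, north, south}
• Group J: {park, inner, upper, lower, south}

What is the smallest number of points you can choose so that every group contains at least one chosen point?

T = {upper, outer} meets every group (each contains at least one member of T), and |T| = 2.
The groups F, I are pairwise disjoint, so any hitting set needs a separate point for each — at least 2. Hence 2 is optimal.

2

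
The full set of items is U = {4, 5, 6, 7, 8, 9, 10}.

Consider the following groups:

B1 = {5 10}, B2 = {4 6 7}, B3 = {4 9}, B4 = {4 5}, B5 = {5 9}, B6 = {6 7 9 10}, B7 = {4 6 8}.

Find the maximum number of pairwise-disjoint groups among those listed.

2

B1, B7 are pairwise disjoint (B1={5,10}; B7={4,6,8}).
Every remaining group overlaps one of these, and no 3 of the listed groups are pairwise disjoint, so 2 is the maximum.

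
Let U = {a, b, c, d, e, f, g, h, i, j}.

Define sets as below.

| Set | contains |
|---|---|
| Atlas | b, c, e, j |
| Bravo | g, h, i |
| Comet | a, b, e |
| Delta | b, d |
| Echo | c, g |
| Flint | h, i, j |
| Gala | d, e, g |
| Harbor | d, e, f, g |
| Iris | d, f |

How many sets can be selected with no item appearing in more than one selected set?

Comet, Echo, Flint, Iris are pairwise disjoint (Comet={a,b,e}; Echo={c,g}; Flint={h,i,j}; Iris={d,f}).
Every remaining set overlaps one of these, and no 5 of the listed sets are pairwise disjoint, so 4 is the maximum.

4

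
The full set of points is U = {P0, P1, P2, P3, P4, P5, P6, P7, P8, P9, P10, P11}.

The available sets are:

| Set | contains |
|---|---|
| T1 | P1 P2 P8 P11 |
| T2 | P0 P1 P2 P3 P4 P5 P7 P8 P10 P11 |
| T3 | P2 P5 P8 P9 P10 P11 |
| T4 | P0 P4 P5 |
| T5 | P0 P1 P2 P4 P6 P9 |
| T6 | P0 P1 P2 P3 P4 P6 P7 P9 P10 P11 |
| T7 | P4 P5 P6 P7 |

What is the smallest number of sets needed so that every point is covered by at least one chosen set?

2

T3 and T6 cover everything between them: the union {P0, P1, P2, P3, P4, P5, P6, P7, P8, P9, P10, P11} is all of U.
No single set has all 12 points (the largest, T2, has 10), so 2 is optimal.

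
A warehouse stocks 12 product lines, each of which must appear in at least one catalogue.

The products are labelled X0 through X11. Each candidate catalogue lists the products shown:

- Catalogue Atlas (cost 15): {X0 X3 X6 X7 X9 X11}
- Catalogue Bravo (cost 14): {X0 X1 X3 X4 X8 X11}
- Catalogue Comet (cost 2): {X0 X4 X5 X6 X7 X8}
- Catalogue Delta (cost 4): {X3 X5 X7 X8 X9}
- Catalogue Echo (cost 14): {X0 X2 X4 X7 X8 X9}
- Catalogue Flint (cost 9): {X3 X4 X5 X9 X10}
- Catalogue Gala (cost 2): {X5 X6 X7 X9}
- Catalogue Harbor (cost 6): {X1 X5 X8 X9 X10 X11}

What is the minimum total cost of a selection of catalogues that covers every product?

26

Delta, Echo, Gala, Harbor together cover every product (Delta ∪ Echo ∪ Gala ∪ Harbor = {X0, X1, X2, X3, X4, X5, X6, X7, X8, X9, X10, X11}); total cost 4 + 14 + 2 + 6 = 26.
No covering selection has total cost below 26.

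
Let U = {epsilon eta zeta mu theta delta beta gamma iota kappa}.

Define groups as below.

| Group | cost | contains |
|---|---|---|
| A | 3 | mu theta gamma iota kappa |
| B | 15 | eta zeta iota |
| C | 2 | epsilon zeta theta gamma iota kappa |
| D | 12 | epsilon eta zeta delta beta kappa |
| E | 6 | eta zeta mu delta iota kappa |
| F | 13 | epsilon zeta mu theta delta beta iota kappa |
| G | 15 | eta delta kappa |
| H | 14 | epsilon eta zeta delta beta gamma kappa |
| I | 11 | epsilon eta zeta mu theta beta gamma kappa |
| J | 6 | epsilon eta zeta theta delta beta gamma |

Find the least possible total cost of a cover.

A, J together cover every point (A ∪ J = {epsilon, eta, zeta, mu, theta, delta, beta, gamma, iota, kappa}); total cost 3 + 6 = 9.
The greedy pick C, E, J costs 14; no covering selection beats 9.

9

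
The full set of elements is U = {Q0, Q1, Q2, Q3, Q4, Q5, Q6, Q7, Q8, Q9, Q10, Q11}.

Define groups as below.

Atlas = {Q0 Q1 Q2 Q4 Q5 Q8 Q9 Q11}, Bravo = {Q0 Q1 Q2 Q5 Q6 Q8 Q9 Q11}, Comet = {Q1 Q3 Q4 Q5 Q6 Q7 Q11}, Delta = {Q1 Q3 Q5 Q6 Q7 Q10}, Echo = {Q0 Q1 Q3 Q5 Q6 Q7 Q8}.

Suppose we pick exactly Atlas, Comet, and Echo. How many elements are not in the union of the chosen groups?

1

Union of Atlas, Comet, Echo = {Q0, Q1, Q2, Q3, Q4, Q5, Q6, Q7, Q8, Q9, Q11}.
Not covered: Q10 — 1 element.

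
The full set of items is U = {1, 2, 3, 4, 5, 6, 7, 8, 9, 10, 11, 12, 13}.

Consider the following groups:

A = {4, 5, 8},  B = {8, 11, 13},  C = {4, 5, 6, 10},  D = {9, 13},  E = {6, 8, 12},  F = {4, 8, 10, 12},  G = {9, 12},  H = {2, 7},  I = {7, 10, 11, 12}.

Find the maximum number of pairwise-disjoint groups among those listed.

B, C, G, H are pairwise disjoint (B={8,11,13}; C={4,5,6,10}; G={9,12}; H={2,7}).
Every remaining group overlaps one of these, and no 5 of the listed groups are pairwise disjoint, so 4 is the maximum.

4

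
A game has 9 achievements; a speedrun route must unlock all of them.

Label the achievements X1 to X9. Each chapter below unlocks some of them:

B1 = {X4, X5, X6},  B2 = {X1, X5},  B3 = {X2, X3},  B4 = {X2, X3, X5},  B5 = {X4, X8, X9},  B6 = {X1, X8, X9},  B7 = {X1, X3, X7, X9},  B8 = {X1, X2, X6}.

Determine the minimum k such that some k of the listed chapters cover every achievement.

B1 and B4 and B5 and B7 together: B1 ∪ B4 ∪ B5 ∪ B7 = {X1, X2, X3, X4, X5, X6, X7, X8, X9} — every achievement is covered.
No 3 of the 8 chapters cover everything (all 56 combinations miss at least one achievement), so 4 is optimal.

4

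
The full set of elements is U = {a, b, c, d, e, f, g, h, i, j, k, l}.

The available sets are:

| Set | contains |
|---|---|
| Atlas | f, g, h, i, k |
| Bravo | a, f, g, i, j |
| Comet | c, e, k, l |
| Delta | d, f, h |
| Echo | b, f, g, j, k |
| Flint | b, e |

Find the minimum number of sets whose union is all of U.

Bravo and Comet and Delta and Flint together: Bravo ∪ Comet ∪ Delta ∪ Flint = {a, b, c, d, e, f, g, h, i, j, k, l} — every element is covered.
Only Delta contains d, so Delta is forced; the remaining 9 elements need at least 3 more sets (each remaining set adds at most 4) — so at least 4 sets are needed, and 4 is optimal.

4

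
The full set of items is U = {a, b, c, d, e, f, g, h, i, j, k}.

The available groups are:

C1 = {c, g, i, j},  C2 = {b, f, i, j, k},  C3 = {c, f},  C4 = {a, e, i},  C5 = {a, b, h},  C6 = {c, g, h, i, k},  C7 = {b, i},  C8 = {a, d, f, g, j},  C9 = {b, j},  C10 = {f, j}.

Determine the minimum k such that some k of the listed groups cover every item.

Take {C4, C6, C7, C8}. Their union is {a, b, c, d, e, f, g, h, i, j, k}, which is all 11 items.
No 3 of the 10 groups cover everything (all 120 combinations miss at least one item), so 4 is optimal.

4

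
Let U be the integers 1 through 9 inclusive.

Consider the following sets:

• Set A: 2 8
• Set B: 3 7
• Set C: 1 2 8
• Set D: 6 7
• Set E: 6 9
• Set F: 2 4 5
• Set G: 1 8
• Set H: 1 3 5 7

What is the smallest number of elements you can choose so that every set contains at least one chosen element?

T = {1, 2, 6, 7} meets every set (each contains at least one member of T), and |T| = 4.
The sets B, E, F, G are pairwise disjoint, so any hitting set needs a separate element for each — at least 4. Hence 4 is optimal.

4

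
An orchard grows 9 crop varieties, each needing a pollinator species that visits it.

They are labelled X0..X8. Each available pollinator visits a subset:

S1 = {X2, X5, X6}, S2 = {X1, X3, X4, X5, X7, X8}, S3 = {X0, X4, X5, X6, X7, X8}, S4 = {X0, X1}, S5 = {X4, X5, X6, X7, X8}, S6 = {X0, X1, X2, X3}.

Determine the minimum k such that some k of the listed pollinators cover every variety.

Take {S3, S6}. Their union is {X0, X1, X2, X3, X4, X5, X6, X7, X8}, which is all 9 varieties.
No single pollinator has all 9 varieties (the largest, S2, has 6), so 2 is optimal.

2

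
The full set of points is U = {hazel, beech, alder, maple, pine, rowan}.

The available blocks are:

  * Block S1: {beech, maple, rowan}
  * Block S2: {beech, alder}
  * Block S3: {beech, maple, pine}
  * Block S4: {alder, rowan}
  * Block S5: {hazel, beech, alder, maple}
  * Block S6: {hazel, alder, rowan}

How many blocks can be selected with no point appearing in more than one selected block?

S3, S6 are pairwise disjoint (S3={beech,maple,pine}; S6={hazel,alder,rowan}).
Every remaining block overlaps one of these, and no 3 of the listed blocks are pairwise disjoint, so 2 is the maximum.

2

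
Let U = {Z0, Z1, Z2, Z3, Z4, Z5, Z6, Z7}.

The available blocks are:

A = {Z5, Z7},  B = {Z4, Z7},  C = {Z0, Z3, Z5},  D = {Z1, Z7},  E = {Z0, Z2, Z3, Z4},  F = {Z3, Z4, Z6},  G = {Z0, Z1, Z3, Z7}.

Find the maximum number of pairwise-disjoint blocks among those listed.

2

A, F are pairwise disjoint (A={Z5,Z7}; F={Z3,Z4,Z6}).
Every remaining block overlaps one of these, and no 3 of the listed blocks are pairwise disjoint, so 2 is the maximum.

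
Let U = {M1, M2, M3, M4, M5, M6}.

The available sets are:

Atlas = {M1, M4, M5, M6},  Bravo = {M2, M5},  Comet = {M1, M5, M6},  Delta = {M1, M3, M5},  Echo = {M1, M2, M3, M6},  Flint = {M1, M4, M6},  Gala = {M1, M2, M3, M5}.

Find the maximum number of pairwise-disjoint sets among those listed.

2

Bravo, Flint are pairwise disjoint (Bravo={M2,M5}; Flint={M1,M4,M6}).
Every remaining set overlaps one of these, and no 3 of the listed sets are pairwise disjoint, so 2 is the maximum.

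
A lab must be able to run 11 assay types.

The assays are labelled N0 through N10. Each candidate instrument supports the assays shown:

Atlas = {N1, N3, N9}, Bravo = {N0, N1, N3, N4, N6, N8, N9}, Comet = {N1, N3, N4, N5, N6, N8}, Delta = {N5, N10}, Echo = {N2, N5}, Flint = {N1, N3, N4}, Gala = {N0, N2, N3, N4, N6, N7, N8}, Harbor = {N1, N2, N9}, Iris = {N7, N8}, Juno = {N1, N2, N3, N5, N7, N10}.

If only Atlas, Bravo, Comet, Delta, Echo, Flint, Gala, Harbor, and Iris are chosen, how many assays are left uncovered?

0

Union of Atlas, Bravo, Comet, Delta, Echo, Flint, Gala, Harbor, Iris = {N0, N1, N2, N3, N4, N5, N6, N7, N8, N9, N10} — that's every assay, so 0 are uncovered.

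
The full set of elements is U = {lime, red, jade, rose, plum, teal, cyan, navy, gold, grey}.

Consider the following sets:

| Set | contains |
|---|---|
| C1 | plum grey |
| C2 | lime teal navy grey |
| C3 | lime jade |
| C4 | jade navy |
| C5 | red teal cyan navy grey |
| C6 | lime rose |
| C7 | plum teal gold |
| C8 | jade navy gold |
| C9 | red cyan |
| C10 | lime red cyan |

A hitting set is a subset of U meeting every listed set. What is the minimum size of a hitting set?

4

The 4 elements {lime, plum, cyan, navy} hit every set.
The sets C4, C6, C7, C9 are pairwise disjoint, so any hitting set needs a separate element for each — at least 4. Hence 4 is optimal.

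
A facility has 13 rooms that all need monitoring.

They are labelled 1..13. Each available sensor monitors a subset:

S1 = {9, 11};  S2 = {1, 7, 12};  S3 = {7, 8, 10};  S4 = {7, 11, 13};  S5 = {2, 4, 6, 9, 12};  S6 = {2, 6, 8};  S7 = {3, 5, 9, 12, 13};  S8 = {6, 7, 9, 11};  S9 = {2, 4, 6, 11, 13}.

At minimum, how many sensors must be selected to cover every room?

4

S2 and S3 and S7 and S9 together: S2 ∪ S3 ∪ S7 ∪ S9 = {1, 2, 3, 4, 5, 6, 7, 8, 9, 10, 11, 12, 13} — every room is covered.
No 3 of the 9 sensors cover everything (all 84 combinations miss at least one room), so 4 is optimal.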